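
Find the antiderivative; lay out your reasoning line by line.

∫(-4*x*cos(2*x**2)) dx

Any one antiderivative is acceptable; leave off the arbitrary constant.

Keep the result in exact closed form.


Step 1. Substitute u = x**2, turning ∫(-4*x*cos(2*x**2)) dx into ∫(-2*cos(2*u)) du: now ∫(-2*cos(2*u)) du.
Step 2. Evaluate the standard form: now -sin(2*u).
Step 3. Substitute back u = x**2: now -sin(2*x**2).
Answer: -sin(2*x**2).


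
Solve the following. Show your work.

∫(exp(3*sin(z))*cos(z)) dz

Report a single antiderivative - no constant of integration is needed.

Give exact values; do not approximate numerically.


Step 1. Substitute u = sin(z), turning ∫(exp(3*sin(z))*cos(z)) dz into ∫(exp(3*u)) du: now ∫(exp(3*u)) du.
Step 2. Evaluate the standard form: now exp(3*u)/3.
Step 3. Substitute back u = sin(z): now exp(3*sin(z))/3.
Answer: exp(3*sin(z))/3.


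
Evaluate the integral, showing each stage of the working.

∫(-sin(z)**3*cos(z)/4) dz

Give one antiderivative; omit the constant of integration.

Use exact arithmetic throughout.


Step 1. Substitute u = sin(z), turning ∫(-sin(z)**3*cos(z)/4) dz into ∫(-u**3/4) du: now ∫(-u**3/4) du.
Step 2. Evaluate the standard form: now -u**4/16.
Step 3. Substitute back u = sin(z): now -sin(z)**4/16.
Answer: -sin(z)**4/16.


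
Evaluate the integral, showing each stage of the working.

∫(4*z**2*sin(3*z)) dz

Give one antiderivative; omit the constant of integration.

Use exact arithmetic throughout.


Step 1. Integrate ∫(4*z**2*sin(3*z)) dz by parts with u = z**2, dv = (4*sin(3*z)) dz, so v = -4*cos(3*z)/3: now -4*z**2*cos(3*z)/3 + ∫(8*z*cos(3*z)/3) dz.
Step 2. Integrate ∫(8*z*cos(3*z)/3) dz by parts with u = z, dv = (8*cos(3*z)/3) dz, so v = 8*sin(3*z)/9: now -4*z**2*cos(3*z)/3 + 8*z*sin(3*z)/9 + ∫(-8*sin(3*z)/9) dz.
Step 3. Evaluate the standard form: now -4*z**2*cos(3*z)/3 + 8*z*sin(3*z)/9 + 8*cos(3*z)/27.
Answer: -4*z**2*cos(3*z)/3 + 8*z*sin(3*z)/9 + 8*cos(3*z)/27.


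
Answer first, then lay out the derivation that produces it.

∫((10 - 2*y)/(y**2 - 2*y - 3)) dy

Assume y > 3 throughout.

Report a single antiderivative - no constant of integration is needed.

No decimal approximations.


The answer is log(y - 3) - 3*log(y + 1).
Step 1. Decompose ∫((10 - 2*y)/(y**2 - 2*y - 3)) dy by partial fractions, (10 - 2*y)/(y**2 - 2*y - 3) = -3/(y + 1) + 1/(y - 3): now ∫(1/(y - 3)) dy + ∫(-3/(y + 1)) dy.
Step 2. Evaluate the standard form [assuming y > -1]: now -3*log(y + 1) + ∫(1/(y - 3)) dy.
Step 3. Evaluate the standard form [assuming y > 3]: now log(y - 3) - 3*log(y + 1).
Answer: log(y - 3) - 3*log(y + 1).


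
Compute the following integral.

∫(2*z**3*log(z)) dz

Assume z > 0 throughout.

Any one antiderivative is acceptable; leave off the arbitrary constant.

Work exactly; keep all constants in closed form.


Answer: z**4*log(z)/2 - z**4/8.


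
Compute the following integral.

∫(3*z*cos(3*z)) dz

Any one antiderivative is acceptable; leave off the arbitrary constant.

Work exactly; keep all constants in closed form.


Answer: z*sin(3*z) + cos(3*z)/3.


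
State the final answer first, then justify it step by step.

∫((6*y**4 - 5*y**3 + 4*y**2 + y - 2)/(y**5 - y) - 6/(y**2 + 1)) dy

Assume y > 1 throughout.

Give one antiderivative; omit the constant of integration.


The answer is 2*log(y) + log(y - 1) + 3*log(y + 1) - 9*atan(y).
Step 1. Rewrite: now ∫((6*y**4 - 5*y**3 + 4*y**2 + y - 2)/(y**5 - y)) dy + ∫(-6/(y**2 + 1)) dy.
Step 2. Evaluate the standard form: now -6*atan(y) + ∫((6*y**4 - 5*y**3 + 4*y**2 + y - 2)/(y**5 - y)) dy.
Step 3. Decompose ∫((6*y**4 - 5*y**3 + 4*y**2 + y - 2)/(y**5 - y)) dy by partial fractions, (6*y**4 - 5*y**3 + 4*y**2 + y - 2)/(y**5 - y) = -3/(y**2 + 1) + 3/(y + 1) + 1/(y - 1) + 2/y: now -6*atan(y) + ∫(2/y) dy + ∫(1/(y - 1)) dy + ∫(3/(y + 1)) dy + ∫(-3/(y**2 + 1)) dy.
Step 4. Evaluate the standard form [assuming y > -1]: now 3*log(y + 1) - 6*atan(y) + ∫(2/y) dy + ∫(1/(y - 1)) dy + ∫(-3/(y**2 + 1)) dy.
Step 5. Evaluate the standard form [assuming y > 1]: now log(y - 1) + 3*log(y + 1) - 6*atan(y) + ∫(2/y) dy + ∫(-3/(y**2 + 1)) dy.
Step 6. Evaluate the standard form [assuming y > 0]: now 2*log(y) + log(y - 1) + 3*log(y + 1) - 6*atan(y) + ∫(-3/(y**2 + 1)) dy.
Step 7. Evaluate the standard form: now 2*log(y) + log(y - 1) + 3*log(y + 1) - 9*atan(y).
Answer: 2*log(y) + log(y - 1) + 3*log(y + 1) - 9*atan(y).


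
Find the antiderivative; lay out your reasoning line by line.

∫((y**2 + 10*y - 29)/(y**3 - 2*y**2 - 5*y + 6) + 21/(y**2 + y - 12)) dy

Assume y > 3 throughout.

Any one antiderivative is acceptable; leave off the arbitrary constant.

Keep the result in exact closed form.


Step 1. Rewrite: now ∫((y**2 + 10*y - 29)/(y**3 - 2*y**2 - 5*y + 6)) dy + ∫(21/(y**2 + y - 12)) dy.
Step 2. Decompose ∫(21/(y**2 + y - 12)) dy by partial fractions, 21/(y**2 + y - 12) = -3/(y + 4) + 3/(y - 3): now ∫((y**2 + 10*y - 29)/(y**3 - 2*y**2 - 5*y + 6)) dy + ∫(3/(y - 3)) dy + ∫(-3/(y + 4)) dy.
Step 3. Evaluate the standard form [assuming y > -4]: now -3*log(y + 4) + ∫((y**2 + 10*y - 29)/(y**3 - 2*y**2 - 5*y + 6)) dy + ∫(3/(y - 3)) dy.
Step 4. Evaluate the standard form [assuming y > 3]: now 3*log(y - 3) - 3*log(y + 4) + ∫((y**2 + 10*y - 29)/(y**3 - 2*y**2 - 5*y + 6)) dy.
Step 5. Decompose ∫((y**2 + 10*y - 29)/(y**3 - 2*y**2 - 5*y + 6)) dy by partial fractions, (y**2 + 10*y - 29)/(y**3 - 2*y**2 - 5*y + 6) = -3/(y + 2) + 3/(y - 1) + 1/(y - 3): now 3*log(y - 3) - 3*log(y + 4) + ∫(1/(y - 3)) dy + ∫(3/(y - 1)) dy + ∫(-3/(y + 2)) dy.
Step 6. Evaluate the standard form [assuming y > -2]: now 3*log(y - 3) - 3*log(y + 2) - 3*log(y + 4) + ∫(1/(y - 3)) dy + ∫(3/(y - 1)) dy.
Step 7. Evaluate the standard form [assuming y > 3]: now 4*log(y - 3) - 3*log(y + 2) - 3*log(y + 4) + ∫(3/(y - 1)) dy.
Step 8. Evaluate the standard form [assuming y > 1]: now 4*log(y - 3) + 3*log(y - 1) - 3*log(y + 2) - 3*log(y + 4).
Answer: 4*log(y - 3) + 3*log(y - 1) - 3*log(y + 2) - 3*log(y + 4).


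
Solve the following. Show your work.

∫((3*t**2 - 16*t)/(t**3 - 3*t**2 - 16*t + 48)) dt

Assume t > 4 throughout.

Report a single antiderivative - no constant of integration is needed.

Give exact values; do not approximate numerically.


Step 1. Decompose ∫((3*t**2 - 16*t)/(t**3 - 3*t**2 - 16*t + 48)) dt by partial fractions, (3*t**2 - 16*t)/(t**3 - 3*t**2 - 16*t + 48) = 2/(t + 4) + 3/(t - 3) - 2/(t - 4): now ∫(-2/(t - 4)) dt + ∫(3/(t - 3)) dt + ∫(2/(t + 4)) dt.
Step 2. Evaluate the standard form [assuming t > 3]: now 3*log(t - 3) + ∫(-2/(t - 4)) dt + ∫(2/(t + 4)) dt.
Step 3. Evaluate the standard form [assuming t > -4]: now 3*log(t - 3) + 2*log(t + 4) + ∫(-2/(t - 4)) dt.
Step 4. Evaluate the standard form [assuming t > 4]: now -2*log(t - 4) + 3*log(t - 3) + 2*log(t + 4).
Answer: -2*log(t - 4) + 3*log(t - 3) + 2*log(t + 4).


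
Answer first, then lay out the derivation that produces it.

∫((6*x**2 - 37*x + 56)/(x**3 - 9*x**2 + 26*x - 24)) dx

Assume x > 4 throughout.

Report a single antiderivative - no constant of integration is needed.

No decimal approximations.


The answer is 2*log(x - 4) + log(x - 3) + 3*log(x - 2).
Step 1. Decompose ∫((6*x**2 - 37*x + 56)/(x**3 - 9*x**2 + 26*x - 24)) dx by partial fractions, (6*x**2 - 37*x + 56)/(x**3 - 9*x**2 + 26*x - 24) = 3/(x - 2) + 1/(x - 3) + 2/(x - 4): now ∫(2/(x - 4)) dx + ∫(1/(x - 3)) dx + ∫(3/(x - 2)) dx.
Step 2. Evaluate the standard form [assuming x > 4]: now 2*log(x - 4) + ∫(1/(x - 3)) dx + ∫(3/(x - 2)) dx.
Step 3. Evaluate the standard form [assuming x > 2]: now 2*log(x - 4) + 3*log(x - 2) + ∫(1/(x - 3)) dx.
Step 4. Evaluate the standard form [assuming x > 3]: now 2*log(x - 4) + log(x - 3) + 3*log(x - 2).
Answer: 2*log(x - 4) + log(x - 3) + 3*log(x - 2).


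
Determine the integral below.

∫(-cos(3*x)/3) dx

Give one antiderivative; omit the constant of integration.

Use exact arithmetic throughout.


Answer: -sin(3*x)/9.


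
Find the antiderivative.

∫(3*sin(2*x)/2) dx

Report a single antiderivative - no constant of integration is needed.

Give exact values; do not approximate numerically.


Answer: -3*cos(2*x)/4.


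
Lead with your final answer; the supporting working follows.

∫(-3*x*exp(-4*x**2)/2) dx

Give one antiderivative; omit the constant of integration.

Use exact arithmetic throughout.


The answer is 3*exp(-4*x**2)/16.
Step 1. Substitute u = x**2, turning ∫(-3*x*exp(-4*x**2)/2) dx into ∫(-3*exp(-4*u)/4) du: now ∫(-3*exp(-4*u)/4) du.
Step 2. Evaluate the standard form: now 3*exp(-4*u)/16.
Step 3. Substitute back u = x**2: now 3*exp(-4*x**2)/16.
Answer: 3*exp(-4*x**2)/16.


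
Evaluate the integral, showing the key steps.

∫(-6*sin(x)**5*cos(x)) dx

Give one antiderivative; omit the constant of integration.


Step 1. Substitute u = sin(x), turning ∫(-6*sin(x)**5*cos(x)) dx into ∫(-6*u**5) du: now ∫(-6*u**5) du.
Step 2. Evaluate the standard form: now -u**6.
Step 3. Substitute back u = sin(x): now -sin(x)**6.
Answer: -sin(x)**6.


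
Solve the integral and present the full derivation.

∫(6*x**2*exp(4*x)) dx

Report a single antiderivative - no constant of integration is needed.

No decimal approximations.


Step 1. Integrate ∫(6*x**2*exp(4*x)) dx by parts with u = x**2, dv = (6*exp(4*x)) dx, so v = 3*exp(4*x)/2: now 3*x**2*exp(4*x)/2 + ∫(-3*x*exp(4*x)) dx.
Step 2. Integrate ∫(-3*x*exp(4*x)) dx by parts with u = x, dv = (-3*exp(4*x)) dx, so v = -3*exp(4*x)/4: now 3*x**2*exp(4*x)/2 - 3*x*exp(4*x)/4 + ∫(3*exp(4*x)/4) dx.
Step 3. Evaluate the standard form: now 3*x**2*exp(4*x)/2 - 3*x*exp(4*x)/4 + 3*exp(4*x)/16.
Answer: 3*x**2*exp(4*x)/2 - 3*x*exp(4*x)/4 + 3*exp(4*x)/16.


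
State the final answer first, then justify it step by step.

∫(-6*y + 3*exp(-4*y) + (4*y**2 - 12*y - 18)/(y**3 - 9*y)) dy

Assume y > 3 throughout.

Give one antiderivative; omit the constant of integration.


The answer is -3*y**2 + 2*log(y) - log(y - 3) + 3*log(y + 3) - 3*exp(-4*y)/4.
Step 1. Rewrite: now ∫(-6*y) dy + ∫((4*y**2 - 12*y - 18)/(y**3 - 9*y)) dy + ∫(3*exp(-4*y)) dy.
Step 2. Evaluate the standard form: now -3*y**2 + ∫((4*y**2 - 12*y - 18)/(y**3 - 9*y)) dy + ∫(3*exp(-4*y)) dy.
Step 3. Decompose ∫((4*y**2 - 12*y - 18)/(y**3 - 9*y)) dy by partial fractions, (4*y**2 - 12*y - 18)/(y**3 - 9*y) = 3/(y + 3) - 1/(y - 3) + 2/y: now -3*y**2 + ∫(2/y) dy + ∫(-1/(y - 3)) dy + ∫(3/(y + 3)) dy + ∫(3*exp(-4*y)) dy.
Step 4. Evaluate the standard form [assuming y > 0]: now -3*y**2 + 2*log(y) + ∫(-1/(y - 3)) dy + ∫(3/(y + 3)) dy + ∫(3*exp(-4*y)) dy.
Step 5. Evaluate the standard form [assuming y > 3]: now -3*y**2 + 2*log(y) - log(y - 3) + ∫(3/(y + 3)) dy + ∫(3*exp(-4*y)) dy.
Step 6. Evaluate the standard form [assuming y > -3]: now -3*y**2 + 2*log(y) - log(y - 3) + 3*log(y + 3) + ∫(3*exp(-4*y)) dy.
Step 7. Evaluate the standard form: now -3*y**2 + 2*log(y) - log(y - 3) + 3*log(y + 3) - 3*exp(-4*y)/4.
Answer: -3*y**2 + 2*log(y) - log(y - 3) + 3*log(y + 3) - 3*exp(-4*y)/4.


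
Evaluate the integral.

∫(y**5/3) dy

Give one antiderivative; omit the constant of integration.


Answer: y**6/18.


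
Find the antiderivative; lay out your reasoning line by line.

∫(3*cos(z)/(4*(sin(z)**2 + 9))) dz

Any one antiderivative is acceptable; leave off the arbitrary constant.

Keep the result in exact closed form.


Step 1. Substitute u = sin(z), turning ∫(3*cos(z)/(4*(sin(z)**2 + 9))) dz into ∫(3/(4*(u**2 + 9))) du: now ∫(3/(4*(u**2 + 9))) du.
Step 2. Evaluate the standard form: now atan(u/3)/4.
Step 3. Substitute back u = sin(z): now atan(sin(z)/3)/4.
Answer: atan(sin(z)/3)/4.


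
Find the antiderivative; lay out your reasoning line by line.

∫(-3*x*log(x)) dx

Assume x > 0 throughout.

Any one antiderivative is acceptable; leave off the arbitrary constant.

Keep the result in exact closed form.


Step 1. Integrate ∫(-3*x*log(x)) dx by parts with u = log(x), dv = (-3*x) dx, so v = -3*x**2/2 [assuming x > 0]: now -3*x**2*log(x)/2 + ∫(3*x/2) dx.
Step 2. Evaluate the standard form: now -3*x**2*log(x)/2 + 3*x**2/4.
Answer: -3*x**2*log(x)/2 + 3*x**2/4.


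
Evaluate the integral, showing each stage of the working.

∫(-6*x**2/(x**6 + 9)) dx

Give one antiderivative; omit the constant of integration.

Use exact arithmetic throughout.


Step 1. Substitute u = x**3, turning ∫(-6*x**2/(x**6 + 9)) dx into ∫(-2/(u**2 + 9)) du: now ∫(-2/(u**2 + 9)) du.
Step 2. Evaluate the standard form: now -2*atan(u/3)/3.
Step 3. Substitute back u = x**3: now -2*atan(x**3/3)/3.
Answer: -2*atan(x**3/3)/3.


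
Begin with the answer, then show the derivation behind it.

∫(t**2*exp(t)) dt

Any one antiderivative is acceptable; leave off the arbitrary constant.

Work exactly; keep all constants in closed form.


The answer is t**2*exp(t) - 2*t*exp(t) + 2*exp(t).
Step 1. Integrate ∫(t**2*exp(t)) dt by parts with u = t**2, dv = (exp(t)) dt, so v = exp(t): now t**2*exp(t) + ∫(-2*t*exp(t)) dt.
Step 2. Integrate ∫(-2*t*exp(t)) dt by parts with u = t, dv = (-2*exp(t)) dt, so v = -2*exp(t): now t**2*exp(t) - 2*t*exp(t) + ∫(2*exp(t)) dt.
Step 3. Evaluate the standard form: now t**2*exp(t) - 2*t*exp(t) + 2*exp(t).
Answer: t**2*exp(t) - 2*t*exp(t) + 2*exp(t).


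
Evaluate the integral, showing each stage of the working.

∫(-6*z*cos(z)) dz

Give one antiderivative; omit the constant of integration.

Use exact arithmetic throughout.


Step 1. Integrate ∫(-6*z*cos(z)) dz by parts with u = z, dv = (-6*cos(z)) dz, so v = -6*sin(z): now -6*z*sin(z) + ∫(6*sin(z)) dz.
Step 2. Evaluate the standard form: now -6*z*sin(z) - 6*cos(z).
Answer: -6*z*sin(z) - 6*cos(z).


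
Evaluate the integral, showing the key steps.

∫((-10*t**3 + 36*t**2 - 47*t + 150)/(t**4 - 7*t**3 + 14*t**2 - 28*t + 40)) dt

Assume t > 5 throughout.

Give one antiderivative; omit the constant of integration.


Step 1. Decompose ∫((-10*t**3 + 36*t**2 - 47*t + 150)/(t**4 - 7*t**3 + 14*t**2 - 28*t + 40)) dt by partial fractions, (-10*t**3 + 36*t**2 - 47*t + 150)/(t**4 - 7*t**3 + 14*t**2 - 28*t + 40) = 1/(t**2 + 4) - 5/(t - 2) - 5/(t - 5): now ∫(-5/(t - 5)) dt + ∫(-5/(t - 2)) dt + ∫(1/(t**2 + 4)) dt.
Step 2. Evaluate the standard form [assuming t > 5]: now -5*log(t - 5) + ∫(-5/(t - 2)) dt + ∫(1/(t**2 + 4)) dt.
Step 3. Evaluate the standard form [assuming t > 2]: now -5*log(t - 5) - 5*log(t - 2) + ∫(1/(t**2 + 4)) dt.
Step 4. Evaluate the standard form: now -5*log(t - 5) - 5*log(t - 2) + atan(t/2)/2.
Answer: -5*log(t - 5) - 5*log(t - 2) + atan(t/2)/2.


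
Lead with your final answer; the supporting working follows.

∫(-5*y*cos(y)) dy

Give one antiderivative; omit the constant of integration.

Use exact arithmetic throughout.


The answer is -5*y*sin(y) - 5*cos(y).
Step 1. Integrate ∫(-5*y*cos(y)) dy by parts with u = y, dv = (-5*cos(y)) dy, so v = -5*sin(y): now -5*y*sin(y) + ∫(5*sin(y)) dy.
Step 2. Evaluate the standard form: now -5*y*sin(y) - 5*cos(y).
Answer: -5*y*sin(y) - 5*cos(y).


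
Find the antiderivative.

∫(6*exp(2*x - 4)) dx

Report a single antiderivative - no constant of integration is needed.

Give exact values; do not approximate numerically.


Answer: 3*exp(2*x - 4).


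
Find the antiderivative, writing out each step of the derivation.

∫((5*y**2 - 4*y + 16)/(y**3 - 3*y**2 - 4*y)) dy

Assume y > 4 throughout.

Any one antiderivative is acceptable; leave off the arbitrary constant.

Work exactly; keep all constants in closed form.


Step 1. Decompose ∫((5*y**2 - 4*y + 16)/(y**3 - 3*y**2 - 4*y)) dy by partial fractions, (5*y**2 - 4*y + 16)/(y**3 - 3*y**2 - 4*y) = 5/(y + 1) + 4/(y - 4) - 4/y: now ∫(-4/y) dy + ∫(4/(y - 4)) dy + ∫(5/(y + 1)) dy.
Step 2. Evaluate the standard form [assuming y > 0]: now -4*log(y) + ∫(4/(y - 4)) dy + ∫(5/(y + 1)) dy.
Step 3. Evaluate the standard form [assuming y > -1]: now -4*log(y) + 5*log(y + 1) + ∫(4/(y - 4)) dy.
Step 4. Evaluate the standard form [assuming y > 4]: now -4*log(y) + 4*log(y - 4) + 5*log(y + 1).
Answer: -4*log(y) + 4*log(y - 4) + 5*log(y + 1).


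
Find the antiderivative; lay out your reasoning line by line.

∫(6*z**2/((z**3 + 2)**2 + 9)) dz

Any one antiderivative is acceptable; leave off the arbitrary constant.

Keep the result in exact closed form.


Step 1. Substitute u = z**3 + 2, turning ∫(6*z**2/((z**3 + 2)**2 + 9)) dz into ∫(2/(u**2 + 9)) du: now ∫(2/(u**2 + 9)) du.
Step 2. Evaluate the standard form: now 2*atan(u/3)/3.
Step 3. Substitute back u = z**3 + 2: now 2*atan(z**3/3 + 2/3)/3.
Answer: 2*atan(z**3/3 + 2/3)/3.


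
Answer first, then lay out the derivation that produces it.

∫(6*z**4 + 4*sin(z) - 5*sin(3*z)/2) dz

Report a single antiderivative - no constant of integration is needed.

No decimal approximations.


The answer is 6*z**5/5 - 4*cos(z) + 5*cos(3*z)/6.
Step 1. Rewrite: now ∫(6*z**4) dz + ∫(4*sin(z)) dz + ∫(-5*sin(3*z)/2) dz.
Step 2. Evaluate the standard form: now -4*cos(z) + ∫(6*z**4) dz + ∫(-5*sin(3*z)/2) dz.
Step 3. Evaluate the standard form: now 6*z**5/5 - 4*cos(z) + ∫(-5*sin(3*z)/2) dz.
Step 4. Evaluate the standard form: now 6*z**5/5 - 4*cos(z) + 5*cos(3*z)/6.
Answer: 6*z**5/5 - 4*cos(z) + 5*cos(3*z)/6.


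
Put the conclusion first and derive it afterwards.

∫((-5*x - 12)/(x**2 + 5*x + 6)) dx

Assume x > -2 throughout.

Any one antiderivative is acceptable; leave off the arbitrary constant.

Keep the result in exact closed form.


The answer is -2*log(x + 2) - 3*log(x + 3).
Step 1. Decompose ∫((-5*x - 12)/(x**2 + 5*x + 6)) dx by partial fractions, (-5*x - 12)/(x**2 + 5*x + 6) = -3/(x + 3) - 2/(x + 2): now ∫(-2/(x + 2)) dx + ∫(-3/(x + 3)) dx.
Step 2. Evaluate the standard form [assuming x > -3]: now -3*log(x + 3) + ∫(-2/(x + 2)) dx.
Step 3. Evaluate the standard form [assuming x > -2]: now -2*log(x + 2) - 3*log(x + 3).
Answer: -2*log(x + 2) - 3*log(x + 3).


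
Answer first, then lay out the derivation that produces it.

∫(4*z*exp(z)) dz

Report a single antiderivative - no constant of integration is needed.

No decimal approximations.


The answer is 4*z*exp(z) - 4*exp(z).
Step 1. Integrate ∫(4*z*exp(z)) dz by parts with u = z, dv = (4*exp(z)) dz, so v = 4*exp(z): now 4*z*exp(z) + ∫(-4*exp(z)) dz.
Step 2. Evaluate the standard form: now 4*z*exp(z) - 4*exp(z).
Answer: 4*z*exp(z) - 4*exp(z).


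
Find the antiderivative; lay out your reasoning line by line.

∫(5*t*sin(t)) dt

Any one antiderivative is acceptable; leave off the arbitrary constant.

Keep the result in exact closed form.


Step 1. Integrate ∫(5*t*sin(t)) dt by parts with u = t, dv = (5*sin(t)) dt, so v = -5*cos(t): now -5*t*cos(t) + ∫(5*cos(t)) dt.
Step 2. Evaluate the standard form: now -5*t*cos(t) + 5*sin(t).
Answer: -5*t*cos(t) + 5*sin(t).


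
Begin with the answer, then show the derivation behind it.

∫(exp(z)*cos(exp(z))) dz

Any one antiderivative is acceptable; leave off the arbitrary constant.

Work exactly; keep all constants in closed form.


The answer is sin(exp(z)).
Step 1. Substitute u = exp(z), turning ∫(exp(z)*cos(exp(z))) dz into ∫(cos(u)) du: now ∫(cos(u)) du.
Step 2. Evaluate the standard form: now sin(u).
Step 3. Substitute back u = exp(z): now sin(exp(z)).
Answer: sin(exp(z)).


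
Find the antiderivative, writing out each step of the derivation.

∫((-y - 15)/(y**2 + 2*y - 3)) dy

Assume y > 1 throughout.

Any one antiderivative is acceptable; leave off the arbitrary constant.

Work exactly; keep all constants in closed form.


Step 1. Decompose ∫((-y - 15)/(y**2 + 2*y - 3)) dy by partial fractions, (-y - 15)/(y**2 + 2*y - 3) = 3/(y + 3) - 4/(y - 1): now ∫(-4/(y - 1)) dy + ∫(3/(y + 3)) dy.
Step 2. Evaluate the standard form [assuming y > 1]: now -4*log(y - 1) + ∫(3/(y + 3)) dy.
Step 3. Evaluate the standard form [assuming y > -3]: now -4*log(y - 1) + 3*log(y + 3).
Answer: -4*log(y - 1) + 3*log(y + 3).


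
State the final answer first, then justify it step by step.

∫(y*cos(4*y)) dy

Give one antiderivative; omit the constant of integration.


The answer is y*sin(4*y)/4 + cos(4*y)/16.
Step 1. Integrate ∫(y*cos(4*y)) dy by parts with u = y, dv = (cos(4*y)) dy, so v = sin(4*y)/4: now y*sin(4*y)/4 + ∫(-sin(4*y)/4) dy.
Step 2. Evaluate the standard form: now y*sin(4*y)/4 + cos(4*y)/16.
Answer: y*sin(4*y)/4 + cos(4*y)/16.


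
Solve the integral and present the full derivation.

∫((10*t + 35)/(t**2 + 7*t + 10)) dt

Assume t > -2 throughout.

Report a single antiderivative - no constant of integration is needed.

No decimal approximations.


Step 1. Decompose ∫((10*t + 35)/(t**2 + 7*t + 10)) dt by partial fractions, (10*t + 35)/(t**2 + 7*t + 10) = 5/(t + 5) + 5/(t + 2): now ∫(5/(t + 2)) dt + ∫(5/(t + 5)) dt.
Step 2. Evaluate the standard form [assuming t > -2]: now 5*log(t + 2) + ∫(5/(t + 5)) dt.
Step 3. Evaluate the standard form [assuming t > -5]: now 5*log(t + 2) + 5*log(t + 5).
Answer: 5*log(t + 2) + 5*log(t + 5).


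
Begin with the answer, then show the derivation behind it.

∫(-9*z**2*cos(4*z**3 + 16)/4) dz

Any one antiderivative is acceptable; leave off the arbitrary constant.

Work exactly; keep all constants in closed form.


The answer is -3*sin(4*z**3 + 16)/16.
Step 1. Substitute u = z**3 + 4, turning ∫(-9*z**2*cos(4*z**3 + 16)/4) dz into ∫(-3*cos(4*u)/4) du: now ∫(-3*cos(4*u)/4) du.
Step 2. Evaluate the standard form: now -3*sin(4*u)/16.
Step 3. Substitute back u = z**3 + 4: now -3*sin(4*z**3 + 16)/16.
Answer: -3*sin(4*z**3 + 16)/16.


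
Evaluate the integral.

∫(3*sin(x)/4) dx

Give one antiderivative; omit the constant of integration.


Answer: -3*cos(x)/4.


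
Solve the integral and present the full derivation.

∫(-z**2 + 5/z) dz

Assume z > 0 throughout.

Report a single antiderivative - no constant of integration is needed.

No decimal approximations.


Step 1. Rewrite: now ∫(5/z) dz + ∫(-z**2) dz.
Step 2. Evaluate the standard form: now -z**3/3 + ∫(5/z) dz.
Step 3. Evaluate the standard form [assuming z > 0]: now -z**3/3 + 5*log(z).
Answer: -z**3/3 + 5*log(z).


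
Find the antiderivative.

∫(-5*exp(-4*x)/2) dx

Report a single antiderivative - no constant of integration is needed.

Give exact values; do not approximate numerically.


Answer: 5*exp(-4*x)/8.


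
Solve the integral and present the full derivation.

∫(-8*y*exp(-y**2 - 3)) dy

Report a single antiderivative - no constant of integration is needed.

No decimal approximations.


Step 1. Substitute u = y**2 + 3, turning ∫(-8*y*exp(-y**2 - 3)) dy into ∫(-4*exp(-u)) du: now ∫(-4*exp(-u)) du.
Step 2. Evaluate the standard form: now 4*exp(-u).
Step 3. Substitute back u = y**2 + 3: now 4*exp(-y**2 - 3).
Answer: 4*exp(-y**2 - 3).


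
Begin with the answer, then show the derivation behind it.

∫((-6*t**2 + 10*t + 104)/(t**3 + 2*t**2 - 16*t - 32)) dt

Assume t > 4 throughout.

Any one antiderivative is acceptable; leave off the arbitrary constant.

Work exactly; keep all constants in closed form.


The answer is log(t - 4) - 5*log(t + 2) - 2*log(t + 4).
Step 1. Decompose ∫((-6*t**2 + 10*t + 104)/(t**3 + 2*t**2 - 16*t - 32)) dt by partial fractions, (-6*t**2 + 10*t + 104)/(t**3 + 2*t**2 - 16*t - 32) = -2/(t + 4) - 5/(t + 2) + 1/(t - 4): now ∫(1/(t - 4)) dt + ∫(-5/(t + 2)) dt + ∫(-2/(t + 4)) dt.
Step 2. Evaluate the standard form [assuming t > -4]: now -2*log(t + 4) + ∫(1/(t - 4)) dt + ∫(-5/(t + 2)) dt.
Step 3. Evaluate the standard form [assuming t > 4]: now log(t - 4) - 2*log(t + 4) + ∫(-5/(t + 2)) dt.
Step 4. Evaluate the standard form [assuming t > -2]: now log(t - 4) - 5*log(t + 2) - 2*log(t + 4).
Answer: log(t - 4) - 5*log(t + 2) - 2*log(t + 4).


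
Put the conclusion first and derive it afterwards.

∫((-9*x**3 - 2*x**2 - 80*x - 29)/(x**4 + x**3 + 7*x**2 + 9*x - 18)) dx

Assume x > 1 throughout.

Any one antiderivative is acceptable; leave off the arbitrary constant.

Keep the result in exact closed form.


The answer is -4*log(x - 1) - 5*log(x + 2) + atan(x/3)/3.
Step 1. Decompose ∫((-9*x**3 - 2*x**2 - 80*x - 29)/(x**4 + x**3 + 7*x**2 + 9*x - 18)) dx by partial fractions, (-9*x**3 - 2*x**2 - 80*x - 29)/(x**4 + x**3 + 7*x**2 + 9*x - 18) = 1/(x**2 + 9) - 5/(x + 2) - 4/(x - 1): now ∫(-4/(x - 1)) dx + ∫(-5/(x + 2)) dx + ∫(1/(x**2 + 9)) dx.
Step 2. Evaluate the standard form [assuming x > 1]: now -4*log(x - 1) + ∫(-5/(x + 2)) dx + ∫(1/(x**2 + 9)) dx.
Step 3. Evaluate the standard form [assuming x > -2]: now -4*log(x - 1) - 5*log(x + 2) + ∫(1/(x**2 + 9)) dx.
Step 4. Evaluate the standard form: now -4*log(x - 1) - 5*log(x + 2) + atan(x/3)/3.
Answer: -4*log(x - 1) - 5*log(x + 2) + atan(x/3)/3.


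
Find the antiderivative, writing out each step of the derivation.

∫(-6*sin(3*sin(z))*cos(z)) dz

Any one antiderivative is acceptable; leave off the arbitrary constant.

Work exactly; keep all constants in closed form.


Step 1. Substitute u = sin(z), turning ∫(-6*sin(3*sin(z))*cos(z)) dz into ∫(-6*sin(3*u)) du: now ∫(-6*sin(3*u)) du.
Step 2. Evaluate the standard form: now 2*cos(3*u).
Step 3. Substitute back u = sin(z): now 2*cos(3*sin(z)).
Answer: 2*cos(3*sin(z)).


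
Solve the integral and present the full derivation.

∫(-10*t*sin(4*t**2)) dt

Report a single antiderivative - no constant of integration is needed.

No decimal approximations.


Step 1. Substitute u = t**2, turning ∫(-10*t*sin(4*t**2)) dt into ∫(-5*sin(4*u)) du: now ∫(-5*sin(4*u)) du.
Step 2. Evaluate the standard form: now 5*cos(4*u)/4.
Step 3. Substitute back u = t**2: now 5*cos(4*t**2)/4.
Answer: 5*cos(4*t**2)/4.


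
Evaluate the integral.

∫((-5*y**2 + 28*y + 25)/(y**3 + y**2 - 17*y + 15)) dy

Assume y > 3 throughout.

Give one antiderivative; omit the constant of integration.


Answer: 4*log(y - 3) - 4*log(y - 1) - 5*log(y + 5).


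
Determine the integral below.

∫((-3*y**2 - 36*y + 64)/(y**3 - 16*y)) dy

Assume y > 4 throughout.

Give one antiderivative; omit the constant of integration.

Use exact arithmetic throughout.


Answer: -4*log(y) - 4*log(y - 4) + 5*log(y + 4).


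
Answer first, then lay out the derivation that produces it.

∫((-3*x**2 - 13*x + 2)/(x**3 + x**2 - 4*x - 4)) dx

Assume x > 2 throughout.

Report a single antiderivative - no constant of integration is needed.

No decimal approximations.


The answer is -3*log(x - 2) - 4*log(x + 1) + 4*log(x + 2).
Step 1. Decompose ∫((-3*x**2 - 13*x + 2)/(x**3 + x**2 - 4*x - 4)) dx by partial fractions, (-3*x**2 - 13*x + 2)/(x**3 + x**2 - 4*x - 4) = 4/(x + 2) - 4/(x + 1) - 3/(x - 2): now ∫(-3/(x - 2)) dx + ∫(-4/(x + 1)) dx + ∫(4/(x + 2)) dx.
Step 2. Evaluate the standard form [assuming x > -1]: now -4*log(x + 1) + ∫(-3/(x - 2)) dx + ∫(4/(x + 2)) dx.
Step 3. Evaluate the standard form [assuming x > -2]: now -4*log(x + 1) + 4*log(x + 2) + ∫(-3/(x - 2)) dx.
Step 4. Evaluate the standard form [assuming x > 2]: now -3*log(x - 2) - 4*log(x + 1) + 4*log(x + 2).
Answer: -3*log(x - 2) - 4*log(x + 1) + 4*log(x + 2).


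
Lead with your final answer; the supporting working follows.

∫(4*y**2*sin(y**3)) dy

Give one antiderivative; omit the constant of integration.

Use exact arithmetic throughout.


The answer is -4*cos(y**3)/3.
Step 1. Substitute u = y**3, turning ∫(4*y**2*sin(y**3)) dy into ∫(4*sin(u)/3) du: now ∫(4*sin(u)/3) du.
Step 2. Evaluate the standard form: now -4*cos(u)/3.
Step 3. Substitute back u = y**3: now -4*cos(y**3)/3.
Answer: -4*cos(y**3)/3.


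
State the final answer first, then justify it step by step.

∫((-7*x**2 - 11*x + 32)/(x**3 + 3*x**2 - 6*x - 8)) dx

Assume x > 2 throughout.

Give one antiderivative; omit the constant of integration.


The answer is -log(x - 2) - 4*log(x + 1) - 2*log(x + 4).
Step 1. Decompose ∫((-7*x**2 - 11*x + 32)/(x**3 + 3*x**2 - 6*x - 8)) dx by partial fractions, (-7*x**2 - 11*x + 32)/(x**3 + 3*x**2 - 6*x - 8) = -2/(x + 4) - 4/(x + 1) - 1/(x - 2): now ∫(-1/(x - 2)) dx + ∫(-4/(x + 1)) dx + ∫(-2/(x + 4)) dx.
Step 2. Evaluate the standard form [assuming x > 2]: now -log(x - 2) + ∫(-4/(x + 1)) dx + ∫(-2/(x + 4)) dx.
Step 3. Evaluate the standard form [assuming x > -4]: now -log(x - 2) - 2*log(x + 4) + ∫(-4/(x + 1)) dx.
Step 4. Evaluate the standard form [assuming x > -1]: now -log(x - 2) - 4*log(x + 1) - 2*log(x + 4).
Answer: -log(x - 2) - 4*log(x + 1) - 2*log(x + 4).


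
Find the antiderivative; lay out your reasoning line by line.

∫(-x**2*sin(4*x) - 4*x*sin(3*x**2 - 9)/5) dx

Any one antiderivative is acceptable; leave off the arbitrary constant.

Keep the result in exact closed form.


Step 1. Rewrite: now ∫(-4*x*sin(3*x**2 - 9)/5) dx + ∫(-x**2*sin(4*x)) dx.
Step 2. Integrate ∫(-x**2*sin(4*x)) dx by parts with u = x**2, dv = (-sin(4*x)) dx, so v = cos(4*x)/4: now x**2*cos(4*x)/4 + ∫(-4*x*sin(3*x**2 - 9)/5) dx + ∫(-x*cos(4*x)/2) dx.
Step 3. Integrate ∫(-x*cos(4*x)/2) dx by parts with u = x, dv = (-cos(4*x)/2) dx, so v = -sin(4*x)/8: now x**2*cos(4*x)/4 - x*sin(4*x)/8 + ∫(-4*x*sin(3*x**2 - 9)/5) dx + ∫(sin(4*x)/8) dx.
Step 4. Evaluate the standard form: now x**2*cos(4*x)/4 - x*sin(4*x)/8 - cos(4*x)/32 + ∫(-4*x*sin(3*x**2 - 9)/5) dx.
Step 5. Substitute u = x**2 - 3, turning ∫(-4*x*sin(3*x**2 - 9)/5) dx into ∫(-2*sin(3*u)/5) du: now x**2*cos(4*x)/4 - x*sin(4*x)/8 - cos(4*x)/32 + ∫(-2*sin(3*u)/5) du.
Step 6. Evaluate the standard form: now x**2*cos(4*x)/4 - x*sin(4*x)/8 + 2*cos(3*u)/15 - cos(4*x)/32.
Step 7. Substitute back u = x**2 - 3: now x**2*cos(4*x)/4 - x*sin(4*x)/8 - cos(4*x)/32 + 2*cos(3*x**2 - 9)/15.
Answer: x**2*cos(4*x)/4 - x*sin(4*x)/8 - cos(4*x)/32 + 2*cos(3*x**2 - 9)/15.


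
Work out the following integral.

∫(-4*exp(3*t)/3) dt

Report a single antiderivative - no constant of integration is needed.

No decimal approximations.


Answer: -4*exp(3*t)/9.


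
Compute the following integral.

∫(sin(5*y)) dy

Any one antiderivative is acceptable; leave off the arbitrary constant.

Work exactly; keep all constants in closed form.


Answer: -cos(5*y)/5.


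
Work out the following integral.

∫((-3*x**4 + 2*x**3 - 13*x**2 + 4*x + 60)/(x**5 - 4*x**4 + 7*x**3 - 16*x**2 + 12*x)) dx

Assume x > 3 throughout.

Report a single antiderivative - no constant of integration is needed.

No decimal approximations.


Answer: 5*log(x) - 3*log(x - 3) - 5*log(x - 1) + 2*atan(x/2).


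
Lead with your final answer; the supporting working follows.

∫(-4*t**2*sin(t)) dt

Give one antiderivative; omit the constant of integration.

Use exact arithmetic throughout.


The answer is 4*t**2*cos(t) - 8*t*sin(t) - 8*cos(t).
Step 1. Integrate ∫(-4*t**2*sin(t)) dt by parts with u = t**2, dv = (-4*sin(t)) dt, so v = 4*cos(t): now 4*t**2*cos(t) + ∫(-8*t*cos(t)) dt.
Step 2. Integrate ∫(-8*t*cos(t)) dt by parts with u = t, dv = (-8*cos(t)) dt, so v = -8*sin(t): now 4*t**2*cos(t) - 8*t*sin(t) + ∫(8*sin(t)) dt.
Step 3. Evaluate the standard form: now 4*t**2*cos(t) - 8*t*sin(t) - 8*cos(t).
Answer: 4*t**2*cos(t) - 8*t*sin(t) - 8*cos(t).


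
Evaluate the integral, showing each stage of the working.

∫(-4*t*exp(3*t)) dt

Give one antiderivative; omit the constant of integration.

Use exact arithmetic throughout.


Step 1. Integrate ∫(-4*t*exp(3*t)) dt by parts with u = t, dv = (-4*exp(3*t)) dt, so v = -4*exp(3*t)/3: now -4*t*exp(3*t)/3 + ∫(4*exp(3*t)/3) dt.
Step 2. Evaluate the standard form: now -4*t*exp(3*t)/3 + 4*exp(3*t)/9.
Answer: -4*t*exp(3*t)/3 + 4*exp(3*t)/9.


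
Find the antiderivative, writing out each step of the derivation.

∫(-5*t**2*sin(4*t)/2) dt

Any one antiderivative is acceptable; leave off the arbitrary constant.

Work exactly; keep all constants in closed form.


Step 1. Integrate ∫(-5*t**2*sin(4*t)/2) dt by parts with u = t**2, dv = (-5*sin(4*t)/2) dt, so v = 5*cos(4*t)/8: now 5*t**2*cos(4*t)/8 + ∫(-5*t*cos(4*t)/4) dt.
Step 2. Integrate ∫(-5*t*cos(4*t)/4) dt by parts with u = t, dv = (-5*cos(4*t)/4) dt, so v = -5*sin(4*t)/16: now 5*t**2*cos(4*t)/8 - 5*t*sin(4*t)/16 + ∫(5*sin(4*t)/16) dt.
Step 3. Evaluate the standard form: now 5*t**2*cos(4*t)/8 - 5*t*sin(4*t)/16 - 5*cos(4*t)/64.
Answer: 5*t**2*cos(4*t)/8 - 5*t*sin(4*t)/16 - 5*cos(4*t)/64.


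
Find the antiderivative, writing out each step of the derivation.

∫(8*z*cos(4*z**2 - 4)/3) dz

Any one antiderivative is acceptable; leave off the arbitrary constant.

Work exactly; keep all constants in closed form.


Step 1. Substitute u = z**2 - 1, turning ∫(8*z*cos(4*z**2 - 4)/3) dz into ∫(4*cos(4*u)/3) du: now ∫(4*cos(4*u)/3) du.
Step 2. Evaluate the standard form: now sin(4*u)/3.
Step 3. Substitute back u = z**2 - 1: now sin(4*z**2 - 4)/3.
Answer: sin(4*z**2 - 4)/3.


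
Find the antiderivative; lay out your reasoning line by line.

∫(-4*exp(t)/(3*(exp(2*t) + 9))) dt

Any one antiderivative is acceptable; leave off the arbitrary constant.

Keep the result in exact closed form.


Step 1. Substitute u = exp(t), turning ∫(-4*exp(t)/(3*(exp(2*t) + 9))) dt into ∫(-4/(3*(u**2 + 9))) du: now ∫(-4/(3*(u**2 + 9))) du.
Step 2. Evaluate the standard form: now -4*atan(u/3)/9.
Step 3. Substitute back u = exp(t): now -4*atan(exp(t)/3)/9.
Answer: -4*atan(exp(t)/3)/9.


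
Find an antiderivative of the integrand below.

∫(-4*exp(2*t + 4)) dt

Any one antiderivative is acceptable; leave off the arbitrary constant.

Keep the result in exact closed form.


Answer: -2*exp(2*t + 4).


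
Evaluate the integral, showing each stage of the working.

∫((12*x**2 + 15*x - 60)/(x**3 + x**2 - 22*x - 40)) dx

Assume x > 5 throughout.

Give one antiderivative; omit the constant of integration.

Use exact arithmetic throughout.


Step 1. Decompose ∫((12*x**2 + 15*x - 60)/(x**3 + x**2 - 22*x - 40)) dx by partial fractions, (12*x**2 + 15*x - 60)/(x**3 + x**2 - 22*x - 40) = 4/(x + 4) + 3/(x + 2) + 5/(x - 5): now ∫(5/(x - 5)) dx + ∫(3/(x + 2)) dx + ∫(4/(x + 4)) dx.
Step 2. Evaluate the standard form [assuming x > 5]: now 5*log(x - 5) + ∫(3/(x + 2)) dx + ∫(4/(x + 4)) dx.
Step 3. Evaluate the standard form [assuming x > -4]: now 5*log(x - 5) + 4*log(x + 4) + ∫(3/(x + 2)) dx.
Step 4. Evaluate the standard form [assuming x > -2]: now 5*log(x - 5) + 3*log(x + 2) + 4*log(x + 4).
Answer: 5*log(x - 5) + 3*log(x + 2) + 4*log(x + 4).


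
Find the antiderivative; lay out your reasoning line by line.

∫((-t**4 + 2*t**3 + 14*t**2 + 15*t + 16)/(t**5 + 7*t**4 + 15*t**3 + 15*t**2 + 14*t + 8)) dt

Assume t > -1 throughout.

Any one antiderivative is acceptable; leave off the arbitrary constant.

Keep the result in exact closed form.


Step 1. Decompose ∫((-t**4 + 2*t**3 + 14*t**2 + 15*t + 16)/(t**5 + 7*t**4 + 15*t**3 + 15*t**2 + 14*t + 8)) dt by partial fractions, (-t**4 + 2*t**3 + 14*t**2 + 15*t + 16)/(t**5 + 7*t**4 + 15*t**3 + 15*t**2 + 14*t + 8) = 1/(t**2 + 1) - 2/(t + 4) - 1/(t + 2) + 2/(t + 1): now ∫(2/(t + 1)) dt + ∫(-1/(t + 2)) dt + ∫(-2/(t + 4)) dt + ∫(1/(t**2 + 1)) dt.
Step 2. Evaluate the standard form [assuming t > -1]: now 2*log(t + 1) + ∫(-1/(t + 2)) dt + ∫(-2/(t + 4)) dt + ∫(1/(t**2 + 1)) dt.
Step 3. Evaluate the standard form [assuming t > -2]: now 2*log(t + 1) - log(t + 2) + ∫(-2/(t + 4)) dt + ∫(1/(t**2 + 1)) dt.
Step 4. Evaluate the standard form [assuming t > -4]: now 2*log(t + 1) - log(t + 2) - 2*log(t + 4) + ∫(1/(t**2 + 1)) dt.
Step 5. Evaluate the standard form: now 2*log(t + 1) - log(t + 2) - 2*log(t + 4) + atan(t).
Answer: 2*log(t + 1) - log(t + 2) - 2*log(t + 4) + atan(t).


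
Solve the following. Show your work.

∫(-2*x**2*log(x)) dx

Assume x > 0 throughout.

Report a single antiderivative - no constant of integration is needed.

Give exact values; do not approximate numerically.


Step 1. Integrate ∫(-2*x**2*log(x)) dx by parts with u = log(x), dv = (-2*x**2) dx, so v = -2*x**3/3 [assuming x > 0]: now -2*x**3*log(x)/3 + ∫(2*x**2/3) dx.
Step 2. Evaluate the standard form: now -2*x**3*log(x)/3 + 2*x**3/9.
Answer: -2*x**3*log(x)/3 + 2*x**3/9.


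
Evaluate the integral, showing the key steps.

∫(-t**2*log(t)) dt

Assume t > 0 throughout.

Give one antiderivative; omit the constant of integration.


Step 1. Integrate ∫(-t**2*log(t)) dt by parts with u = log(t), dv = (-t**2) dt, so v = -t**3/3 [assuming t > 0]: now -t**3*log(t)/3 + ∫(t**2/3) dt.
Step 2. Evaluate the standard form: now -t**3*log(t)/3 + t**3/9.
Answer: -t**3*log(t)/3 + t**3/9.


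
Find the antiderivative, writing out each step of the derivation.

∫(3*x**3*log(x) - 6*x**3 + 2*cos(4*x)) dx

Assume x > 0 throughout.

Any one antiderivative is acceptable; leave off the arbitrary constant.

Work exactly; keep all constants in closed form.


Step 1. Rewrite: now ∫(-6*x**3) dx + ∫(3*x**3*log(x)) dx + ∫(2*cos(4*x)) dx.
Step 2. Evaluate the standard form: now -3*x**4/2 + ∫(3*x**3*log(x)) dx + ∫(2*cos(4*x)) dx.
Step 3. Integrate ∫(3*x**3*log(x)) dx by parts with u = log(x), dv = (3*x**3) dx, so v = 3*x**4/4 [assuming x > 0]: now 3*x**4*log(x)/4 - 3*x**4/2 + ∫(-3*x**3/4) dx + ∫(2*cos(4*x)) dx.
Step 4. Evaluate the standard form: now 3*x**4*log(x)/4 - 27*x**4/16 + ∫(2*cos(4*x)) dx.
Step 5. Evaluate the standard form: now 3*x**4*log(x)/4 - 27*x**4/16 + sin(4*x)/2.
Answer: 3*x**4*log(x)/4 - 27*x**4/16 + sin(4*x)/2.


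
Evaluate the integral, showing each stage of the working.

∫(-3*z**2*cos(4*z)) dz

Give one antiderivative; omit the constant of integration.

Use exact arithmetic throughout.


Step 1. Integrate ∫(-3*z**2*cos(4*z)) dz by parts with u = z**2, dv = (-3*cos(4*z)) dz, so v = -3*sin(4*z)/4: now -3*z**2*sin(4*z)/4 + ∫(3*z*sin(4*z)/2) dz.
Step 2. Integrate ∫(3*z*sin(4*z)/2) dz by parts with u = z, dv = (3*sin(4*z)/2) dz, so v = -3*cos(4*z)/8: now -3*z**2*sin(4*z)/4 - 3*z*cos(4*z)/8 + ∫(3*cos(4*z)/8) dz.
Step 3. Evaluate the standard form: now -3*z**2*sin(4*z)/4 - 3*z*cos(4*z)/8 + 3*sin(4*z)/32.
Answer: -3*z**2*sin(4*z)/4 - 3*z*cos(4*z)/8 + 3*sin(4*z)/32.


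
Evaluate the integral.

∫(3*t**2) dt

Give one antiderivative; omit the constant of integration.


Answer: t**3.


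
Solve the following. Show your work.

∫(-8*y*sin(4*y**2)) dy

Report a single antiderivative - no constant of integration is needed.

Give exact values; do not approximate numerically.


Step 1. Substitute u = y**2, turning ∫(-8*y*sin(4*y**2)) dy into ∫(-4*sin(4*u)) du: now ∫(-4*sin(4*u)) du.
Step 2. Evaluate the standard form: now cos(4*u).
Step 3. Substitute back u = y**2: now cos(4*y**2).
Answer: cos(4*y**2).


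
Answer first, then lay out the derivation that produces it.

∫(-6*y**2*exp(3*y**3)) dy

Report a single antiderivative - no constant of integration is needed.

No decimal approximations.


The answer is -2*exp(3*y**3)/3.
Step 1. Substitute u = y**3, turning ∫(-6*y**2*exp(3*y**3)) dy into ∫(-2*exp(3*u)) du: now ∫(-2*exp(3*u)) du.
Step 2. Evaluate the standard form: now -2*exp(3*u)/3.
Step 3. Substitute back u = y**3: now -2*exp(3*y**3)/3.
Answer: -2*exp(3*y**3)/3.


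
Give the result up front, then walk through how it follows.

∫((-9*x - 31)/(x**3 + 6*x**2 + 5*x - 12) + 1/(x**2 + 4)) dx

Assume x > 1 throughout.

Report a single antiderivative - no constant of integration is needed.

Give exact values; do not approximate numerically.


The answer is -2*log(x - 1) + log(x + 3) + log(x + 4) + atan(x/2)/2.
Step 1. Rewrite: now ∫((-9*x - 31)/(x**3 + 6*x**2 + 5*x - 12)) dx + ∫(1/(x**2 + 4)) dx.
Step 2. Evaluate the standard form: now atan(x/2)/2 + ∫((-9*x - 31)/(x**3 + 6*x**2 + 5*x - 12)) dx.
Step 3. Decompose ∫((-9*x - 31)/(x**3 + 6*x**2 + 5*x - 12)) dx by partial fractions, (-9*x - 31)/(x**3 + 6*x**2 + 5*x - 12) = 1/(x + 4) + 1/(x + 3) - 2/(x - 1): now atan(x/2)/2 + ∫(-2/(x - 1)) dx + ∫(1/(x + 3)) dx + ∫(1/(x + 4)) dx.
Step 4. Evaluate the standard form [assuming x > 1]: now -2*log(x - 1) + atan(x/2)/2 + ∫(1/(x + 3)) dx + ∫(1/(x + 4)) dx.
Step 5. Evaluate the standard form [assuming x > -3]: now -2*log(x - 1) + log(x + 3) + atan(x/2)/2 + ∫(1/(x + 4)) dx.
Step 6. Evaluate the standard form [assuming x > -4]: now -2*log(x - 1) + log(x + 3) + log(x + 4) + atan(x/2)/2.
Answer: -2*log(x - 1) + log(x + 3) + log(x + 4) + atan(x/2)/2.


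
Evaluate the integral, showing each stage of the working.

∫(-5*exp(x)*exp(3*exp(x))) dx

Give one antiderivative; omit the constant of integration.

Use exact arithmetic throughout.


Step 1. Substitute u = exp(x), turning ∫(-5*exp(x)*exp(3*exp(x))) dx into ∫(-5*exp(3*u)) du: now ∫(-5*exp(3*u)) du.
Step 2. Evaluate the standard form: now -5*exp(3*u)/3.
Step 3. Substitute back u = exp(x): now -5*exp(3*exp(x))/3.
Answer: -5*exp(3*exp(x))/3.
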